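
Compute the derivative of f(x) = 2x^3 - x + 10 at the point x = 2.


Differentiate f(x) = 2x^3 - x + 10 term by term:
f'(x) = 6x^2 - 1
Substitute x = 2:
f'(2) = 6 * 2^2 + 0 * 2 - 1
= 24 + 0 - 1
= 23

23


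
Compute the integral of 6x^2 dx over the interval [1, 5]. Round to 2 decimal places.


Find the antiderivative of 6x^2:
F(x) = 6/3 * x^3
Apply the Fundamental Theorem of Calculus:
F(5) - F(1)
= 6/3 * 5^3 - 6/3 * 1^3
= 6/3 * (125 - 1)
= 6/3 * 124
= 248 = 248.00

248.00


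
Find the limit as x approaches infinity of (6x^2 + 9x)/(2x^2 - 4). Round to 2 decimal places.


For limits at infinity with equal-degree polynomials,
we compare leading coefficients.
Numerator leading term: 6x^2
Denominator leading term: 2x^2
Divide both by x^2:
lim = (6 + 9/x) / (2 - 4/x^2)
As x -> infinity, the 1/x and 1/x^2 terms vanish:
= 6/2 = 3 = 3.00

3.00


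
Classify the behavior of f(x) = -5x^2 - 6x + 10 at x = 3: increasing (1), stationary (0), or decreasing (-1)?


Compute f'(x) to determine behavior:
f'(x) = -10x - 6
f'(3) = -10 * 3 - 6
= -30 - 6
= -36
Since f'(3) < 0, the function is decreasing (-1)

-1


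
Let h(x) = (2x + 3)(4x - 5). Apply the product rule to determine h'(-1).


Let u(x) = 2x + 3 and v(x) = 4x - 5
u'(x) = 2
v'(x) = 4
Product rule: h'(x) = u'(x)*v(x) + u(x)*v'(x)
= 2 * (4x - 5) + (2x + 3) * 4
At x = -1:
u(-1) = 2 * (-1) + 3 = 1
v(-1) = 4 * (-1) - 5 = -9
h'(-1) = 2 * (-9) + 1 * 4
= -18 + 4
= -14

-14


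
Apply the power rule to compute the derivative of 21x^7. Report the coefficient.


We apply the power rule: d/dx [ax^n] = a*n * x^(n-1)
d/dx [21x^7]
= 21 * 7 * x^(7-1)
= 147x^6
The coefficient is 147

147


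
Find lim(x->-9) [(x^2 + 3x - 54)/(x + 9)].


Direct substitution gives 0/0, so we factor the numerator.
Factor: (x^2 + 3x - 54) = (x + 9)(x - 6)
Cancel the common factor (x + 9):
(x^2 + 3x - 54)/(x + 9) = (x - 6)
Now substitute x = -9:
= (-9) - (6) = -15

-15


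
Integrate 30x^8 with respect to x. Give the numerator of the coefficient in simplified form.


Apply the power rule for integration:
integral of ax^n dx = a/(n+1) * x^(n+1) + C
integral of 30x^8 dx
= 30/9 * x^9 + C
= 10/3 * x^9 + C
The coefficient in lowest terms is 10/3, and its numerator is 10

10


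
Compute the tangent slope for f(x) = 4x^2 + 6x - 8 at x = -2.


The slope of the tangent line equals f'(x) at the point.
f(x) = 4x^2 + 6x - 8
f'(x) = 8x + 6
At x = -2:
f'(-2) = 8 * (-2) + 6
= -16 + 6
= -10

-10


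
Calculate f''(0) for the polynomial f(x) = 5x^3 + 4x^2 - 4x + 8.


First derivative:
f'(x) = 15x^2 + 8x - 4
Second derivative:
f''(x) = 30x + 8
Substitute x = 0:
f''(0) = 30 * 0 + 8
= 0 + 8
= 8

8


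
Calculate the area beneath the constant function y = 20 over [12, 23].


The area under a constant function y = 20 is a rectangle.
Width = 23 - 12 = 11
Height = 20
Area = width * height
= 11 * 20
= 220

220


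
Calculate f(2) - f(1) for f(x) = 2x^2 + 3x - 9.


Net change = f(b) - f(a)
f(x) = 2x^2 + 3x - 9
Compute f(2):
f(2) = 2 * 2^2 + 3 * 2 - 9
= 8 + 6 - 9
= 5
Compute f(1):
f(1) = 2 * 1^2 + 3 * 1 - 9
= 2 + 3 - 9
= -4
Net change = 5 - (-4) = 9

9


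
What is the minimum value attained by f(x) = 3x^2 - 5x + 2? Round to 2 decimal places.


For a quadratic f(x) = ax^2 + bx + c with a > 0, the minimum is at the vertex.
Vertex x-coordinate: x = -b/(2a)
x = -(-5) / (2 * 3)
x = 5/6
Substitute back to find the minimum value:
f(5/6) = 3 * (5/6)^2 - 5 * (5/6) + 2
= 25/12 - 25/6 + 2
= -1/12 ≈ -0.08

-0.08


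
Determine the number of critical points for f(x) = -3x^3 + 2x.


Find where f'(x) = 0:
f(x) = -3x^3 + 2x
f'(x) = -9x^2 + 2
This is a quadratic in x. Use the discriminant to count real roots.
Discriminant = (0)^2 - 4 * (-9) * 2
= 0 - (-72)
= 72
Since discriminant > 0, f'(x) = 0 has 2 real solutions.
Number of critical points: 2

2


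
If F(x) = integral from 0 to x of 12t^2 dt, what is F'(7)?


By the Fundamental Theorem of Calculus (Part 1):
If F(x) = integral from 0 to x of f(t) dt, then F'(x) = f(x)
Here f(t) = 12t^2
So F'(x) = 12x^2
Evaluate at x = 7:
F'(7) = 12 * 7^2
= 12 * 49
= 588

588


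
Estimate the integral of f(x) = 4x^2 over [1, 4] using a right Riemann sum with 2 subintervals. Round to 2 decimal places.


Right Riemann sum uses right endpoints of each subinterval.
Interval: [1, 4], n = 2
dx = (4 - 1) / 2 = 3/2
Right endpoints: [5/2, 4]
f values: [25, 64]
Sum = dx * (sum of f values)
= 3/2 * 89
= 267/2 = 133.50

133.50


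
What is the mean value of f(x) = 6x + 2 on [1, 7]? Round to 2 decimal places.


Average value = 1/(b-a) * integral from a to b of f(x) dx
First compute the integral of 6x + 2:
F(x) = 3x^2 + 2x
F(7) = 3 * 49 + 2 * 7 = 161
F(1) = 3 * 1 + 2 * 1 = 5
Integral = 161 - 5 = 156
Average = 156 / (7 - 1) = 156 / 6
= 26 = 26.00

26.00


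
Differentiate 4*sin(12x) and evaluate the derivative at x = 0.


Apply the chain rule to differentiate 4*sin(12x):
d/dx [4*sin(12x)]
= 4 * cos(12x) * d/dx(12x)
= 4 * 12 * cos(12x)
= 48 * cos(12x)
Evaluate at x = 0:
= 48 * cos(0)
= 48 * 1
= 48

48


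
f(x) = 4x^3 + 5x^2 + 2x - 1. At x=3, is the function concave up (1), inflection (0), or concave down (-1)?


Concavity is determined by the sign of f''(x).
f(x) = 4x^3 + 5x^2 + 2x - 1
f'(x) = 12x^2 + 10x + 2
f''(x) = 24x + 10
f''(3) = 24 * 3 + 10
= 72 + 10
= 82
Since f''(3) > 0, the function is concave up (1)

1


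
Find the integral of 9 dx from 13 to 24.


The integral of a constant k over [a, b] equals k * (b - a).
integral from 13 to 24 of 9 dx
= 9 * (24 - 13)
= 9 * 11
= 99

99


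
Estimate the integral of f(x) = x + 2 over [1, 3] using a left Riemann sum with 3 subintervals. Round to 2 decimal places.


Left Riemann sum uses left endpoints of each subinterval.
Interval: [1, 3], n = 3
dx = (3 - 1) / 3 = 2/3
Left endpoints: [1, 5/3, 7/3]
f values: [3, 11/3, 13/3]
Sum = dx * (sum of f values)
= 2/3 * 11
= 22/3 ≈ 7.33

7.33


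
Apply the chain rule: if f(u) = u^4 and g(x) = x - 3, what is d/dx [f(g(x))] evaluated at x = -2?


Using the chain rule: (f(g(x)))' = f'(g(x)) * g'(x)
First, find g(-2):
g(-2) = 1 * (-2) - 3 = -5
Next, f'(u) = 4u^3
And g'(x) = 1
So f'(g(-2)) * g'(-2)
= 4 * (-5)^3 * 1
= 4 * (-125) * 1
= -500

-500


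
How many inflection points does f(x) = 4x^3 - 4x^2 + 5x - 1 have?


Inflection points occur where f''(x) = 0 and concavity changes.
f(x) = 4x^3 - 4x^2 + 5x - 1
f'(x) = 12x^2 - 8x + 5
f''(x) = 24x - 8
Set f''(x) = 0:
24x - 8 = 0
x = 8 / 24 = 1/3
Since f''(x) is linear (degree 1), it changes sign at this point.
Therefore there is exactly 1 inflection point.

1


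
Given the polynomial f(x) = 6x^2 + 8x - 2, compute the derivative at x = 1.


Differentiate term by term using power and sum rules:
f(x) = 6x^2 + 8x - 2
f'(x) = 12x + 8
Substitute x = 1:
f'(1) = 12 * 1 + 8
= 12 + 8
= 20

20


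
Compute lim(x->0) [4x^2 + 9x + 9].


Since polynomials are continuous, we use direct substitution.
lim(x->0) of 4x^2 + 9x + 9
= 4 * 0^2 + 9 * 0 + 9
= 0 + 0 + 9
= 9

9


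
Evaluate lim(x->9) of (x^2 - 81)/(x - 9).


Direct substitution gives 0/0, so we factor the numerator.
Factor: (x^2 - 81) = (x - 9)(x + 9)
Cancel the common factor (x - 9):
(x^2 - 81)/(x - 9) = (x + 9)
Now substitute x = 9:
= (9) - (-9) = 18

18


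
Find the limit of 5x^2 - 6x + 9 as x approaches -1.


Since polynomials are continuous, we use direct substitution.
lim(x->-1) of 5x^2 - 6x + 9
= 5 * (-1)^2 - 6 * (-1) + 9
= 5 + 6 + 9
= 20

20


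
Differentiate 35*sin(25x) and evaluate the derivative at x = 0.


Apply the chain rule to differentiate 35*sin(25x):
d/dx [35*sin(25x)]
= 35 * cos(25x) * d/dx(25x)
= 35 * 25 * cos(25x)
= 875 * cos(25x)
Evaluate at x = 0:
= 875 * cos(0)
= 875 * 1
= 875

875


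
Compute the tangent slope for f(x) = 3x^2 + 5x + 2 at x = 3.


The slope of the tangent line equals f'(x) at the point.
f(x) = 3x^2 + 5x + 2
f'(x) = 6x + 5
At x = 3:
f'(3) = 6 * 3 + 5
= 18 + 5
= 23

23


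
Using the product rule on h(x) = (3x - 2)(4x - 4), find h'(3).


Let u(x) = 3x - 2 and v(x) = 4x - 4
u'(x) = 3
v'(x) = 4
Product rule: h'(x) = u'(x)*v(x) + u(x)*v'(x)
= 3 * (4x - 4) + (3x - 2) * 4
At x = 3:
u(3) = 3 * 3 - 2 = 7
v(3) = 4 * 3 - 4 = 8
h'(3) = 3 * 8 + 7 * 4
= 24 + 28
= 52

52


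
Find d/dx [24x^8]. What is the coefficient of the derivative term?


We apply the power rule: d/dx [ax^n] = a*n * x^(n-1)
d/dx [24x^8]
= 24 * 8 * x^(8-1)
= 192x^7
The coefficient is 192

192


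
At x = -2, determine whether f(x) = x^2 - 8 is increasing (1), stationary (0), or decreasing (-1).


Compute f'(x) to determine behavior:
f'(x) = 2x
f'(-2) = 2 * (-2) + 0
= -4 + 0
= -4
Since f'(-2) < 0, the function is decreasing (-1)

-1


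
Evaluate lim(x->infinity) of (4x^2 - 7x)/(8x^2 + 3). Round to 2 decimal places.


For limits at infinity with equal-degree polynomials,
we compare leading coefficients.
Numerator leading term: 4x^2
Denominator leading term: 8x^2
Divide both by x^2:
lim = (4 - 7/x) / (8 + 3/x^2)
As x -> infinity, the 1/x and 1/x^2 terms vanish:
= 4/8 = 1/2 = 0.50

0.50


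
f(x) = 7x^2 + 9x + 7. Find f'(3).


Differentiate term by term using power and sum rules:
f(x) = 7x^2 + 9x + 7
f'(x) = 14x + 9
Substitute x = 3:
f'(3) = 14 * 3 + 9
= 42 + 9
= 51

51


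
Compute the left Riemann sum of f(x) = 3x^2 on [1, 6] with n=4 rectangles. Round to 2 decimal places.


Left Riemann sum uses left endpoints of each subinterval.
Interval: [1, 6], n = 4
dx = (6 - 1) / 4 = 5/4
Left endpoints: [1, 9/4, 7/2, 19/4]
f values: [3, 243/16, 147/4, 1083/16]
Sum = dx * (sum of f values)
= 5/4 * 981/8
= 4905/32 ≈ 153.28

153.28


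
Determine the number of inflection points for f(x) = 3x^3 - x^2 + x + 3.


Inflection points occur where f''(x) = 0 and concavity changes.
f(x) = 3x^3 - x^2 + x + 3
f'(x) = 9x^2 - 2x + 1
f''(x) = 18x - 2
Set f''(x) = 0:
18x - 2 = 0
x = 2 / 18 = 1/9
Since f''(x) is linear (degree 1), it changes sign at this point.
Therefore there is exactly 1 inflection point.

1


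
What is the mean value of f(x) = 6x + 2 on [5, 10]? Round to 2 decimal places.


Average value = 1/(b-a) * integral from a to b of f(x) dx
First compute the integral of 6x + 2:
F(x) = 3x^2 + 2x
F(10) = 3 * 100 + 2 * 10 = 320
F(5) = 3 * 25 + 2 * 5 = 85
Integral = 320 - 85 = 235
Average = 235 / (10 - 5) = 235 / 5
= 47 = 47.00

47.00


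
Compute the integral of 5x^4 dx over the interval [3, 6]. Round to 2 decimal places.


Find the antiderivative of 5x^4:
F(x) = 5/5 * x^5
Apply the Fundamental Theorem of Calculus:
F(6) - F(3)
= 5/5 * 6^5 - 5/5 * 3^5
= 5/5 * (7776 - 243)
= 5/5 * 7533
= 7533 = 7533.00

7533.00


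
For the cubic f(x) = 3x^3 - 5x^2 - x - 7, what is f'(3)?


Differentiate f(x) = 3x^3 - 5x^2 - x - 7 term by term:
f'(x) = 9x^2 - 10x - 1
Substitute x = 3:
f'(3) = 9 * 3^2 - 10 * 3 - 1
= 81 - 30 - 1
= 50

50


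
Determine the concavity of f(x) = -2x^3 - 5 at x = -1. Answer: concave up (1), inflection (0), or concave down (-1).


Concavity is determined by the sign of f''(x).
f(x) = -2x^3 - 5
f'(x) = -6x^2
f''(x) = -12x
f''(-1) = -12 * (-1) + 0
= 12 + 0
= 12
Since f''(-1) > 0, the function is concave up (1)

1


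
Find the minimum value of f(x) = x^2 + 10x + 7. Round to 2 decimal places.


For a quadratic f(x) = ax^2 + bx + c with a > 0, the minimum is at the vertex.
Vertex x-coordinate: x = -b/(2a)
x = -(10) / (2 * 1)
x = -10/2 = -5
Substitute back to find the minimum value:
f(-5) = 1 * (-5)^2 + 10 * (-5) + 7
= 25 - 50 + 7
= -18 = -18.00

-18.00


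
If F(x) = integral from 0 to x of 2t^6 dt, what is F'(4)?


By the Fundamental Theorem of Calculus (Part 1):
If F(x) = integral from 0 to x of f(t) dt, then F'(x) = f(x)
Here f(t) = 2t^6
So F'(x) = 2x^6
Evaluate at x = 4:
F'(4) = 2 * 4^6
= 2 * 4096
= 8192

8192


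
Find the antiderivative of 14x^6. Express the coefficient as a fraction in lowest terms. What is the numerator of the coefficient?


Apply the power rule for integration:
integral of ax^n dx = a/(n+1) * x^(n+1) + C
integral of 14x^6 dx
= 14/7 * x^7 + C
= 2 * x^7 + C
The coefficient in lowest terms is 2 = 2/1, so its numerator is 2

2


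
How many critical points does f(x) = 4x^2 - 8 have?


Find where f'(x) = 0:
f'(x) = 8x
Set f'(x) = 0:
8x = 0
x = 0 / 8 = 0
This is a linear equation in x, so there is exactly one solution.
Number of critical points: 1

1


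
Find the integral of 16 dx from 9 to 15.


The integral of a constant k over [a, b] equals k * (b - a).
integral from 9 to 15 of 16 dx
= 16 * (15 - 9)
= 16 * 6
= 96

96


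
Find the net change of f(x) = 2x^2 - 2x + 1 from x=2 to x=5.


Net change = f(b) - f(a)
f(x) = 2x^2 - 2x + 1
Compute f(5):
f(5) = 2 * 5^2 - 2 * 5 + 1
= 50 - 10 + 1
= 41
Compute f(2):
f(2) = 2 * 2^2 - 2 * 2 + 1
= 8 - 4 + 1
= 5
Net change = 41 - 5 = 36

36


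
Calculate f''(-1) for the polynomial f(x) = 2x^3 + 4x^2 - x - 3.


First derivative:
f'(x) = 6x^2 + 8x - 1
Second derivative:
f''(x) = 12x + 8
Substitute x = -1:
f''(-1) = 12 * (-1) + 8
= -12 + 8
= -4

-4


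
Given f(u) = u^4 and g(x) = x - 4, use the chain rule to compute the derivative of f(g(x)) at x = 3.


Using the chain rule: (f(g(x)))' = f'(g(x)) * g'(x)
First, find g(3):
g(3) = 1 * 3 - 4 = -1
Next, f'(u) = 4u^3
And g'(x) = 1
So f'(g(3)) * g'(3)
= 4 * (-1)^3 * 1
= 4 * (-1) * 1
= -4

-4


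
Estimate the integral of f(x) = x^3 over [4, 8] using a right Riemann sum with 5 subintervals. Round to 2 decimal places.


Right Riemann sum uses right endpoints of each subinterval.
Interval: [4, 8], n = 5
dx = (8 - 4) / 5 = 4/5
Right endpoints: [24/5, 28/5, 32/5, 36/5, 8]
f values: [13824/125, 21952/125, 32768/125, 46656/125, 512]
Sum = dx * (sum of f values)
= 4/5 * 7168/5
= 28672/25 = 1146.88

1146.88


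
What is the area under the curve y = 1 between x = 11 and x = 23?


The area under a constant function y = 1 is a rectangle.
Width = 23 - 11 = 12
Height = 1
Area = width * height
= 12 * 1
= 12

12


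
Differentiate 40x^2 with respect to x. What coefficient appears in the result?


We apply the power rule: d/dx [ax^n] = a*n * x^(n-1)
d/dx [40x^2]
= 40 * 2 * x^(2-1)
= 80x
The coefficient is 80

80


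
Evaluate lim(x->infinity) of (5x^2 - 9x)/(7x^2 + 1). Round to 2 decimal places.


For limits at infinity with equal-degree polynomials,
we compare leading coefficients.
Numerator leading term: 5x^2
Denominator leading term: 7x^2
Divide both by x^2:
lim = (5 - 9/x) / (7 + 1/x^2)
As x -> infinity, the 1/x and 1/x^2 terms vanish:
= 5/7 ≈ 0.71

0.71


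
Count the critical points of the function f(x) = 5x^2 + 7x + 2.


Find where f'(x) = 0:
f'(x) = 10x + 7
Set f'(x) = 0:
10x + 7 = 0
x = -7 / 10 = -7/10
This is a linear equation in x, so there is exactly one solution.
Number of critical points: 1

1


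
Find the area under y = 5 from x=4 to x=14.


The area under a constant function y = 5 is a rectangle.
Width = 14 - 4 = 10
Height = 5
Area = width * height
= 10 * 5
= 50

50


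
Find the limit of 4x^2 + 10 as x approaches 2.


Since polynomials are continuous, we use direct substitution.
lim(x->2) of 4x^2 + 10
= 4 * 2^2 + 0 * 2 + 10
= 16 + 0 + 10
= 26

26


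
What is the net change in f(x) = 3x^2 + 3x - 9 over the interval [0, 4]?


Net change = f(b) - f(a)
f(x) = 3x^2 + 3x - 9
Compute f(4):
f(4) = 3 * 4^2 + 3 * 4 - 9
= 48 + 12 - 9
= 51
Compute f(0):
f(0) = 3 * 0^2 + 3 * 0 - 9
= 0 + 0 - 9
= -9
Net change = 51 - (-9) = 60

60


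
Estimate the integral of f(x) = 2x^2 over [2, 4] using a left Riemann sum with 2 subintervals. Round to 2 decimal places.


Left Riemann sum uses left endpoints of each subinterval.
Interval: [2, 4], n = 2
dx = (4 - 2) / 2 = 1
Left endpoints: [2, 3]
f values: [8, 18]
Sum = dx * (sum of f values)
= 1 * 26
= 26 = 26.00

26.00


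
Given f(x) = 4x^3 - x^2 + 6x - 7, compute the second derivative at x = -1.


First derivative:
f'(x) = 12x^2 - 2x + 6
Second derivative:
f''(x) = 24x - 2
Substitute x = -1:
f''(-1) = 24 * (-1) - 2
= -24 - 2
= -26

-26


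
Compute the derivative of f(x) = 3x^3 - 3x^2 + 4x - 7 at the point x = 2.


Differentiate f(x) = 3x^3 - 3x^2 + 4x - 7 term by term:
f'(x) = 9x^2 - 6x + 4
Substitute x = 2:
f'(2) = 9 * 2^2 - 6 * 2 + 4
= 36 - 12 + 4
= 28

28


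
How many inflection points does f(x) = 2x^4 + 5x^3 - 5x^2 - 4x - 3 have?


Inflection points occur where f''(x) = 0 and concavity changes.
f(x) = 2x^4 + 5x^3 - 5x^2 - 4x - 3
f'(x) = 8x^3 + 15x^2 - 10x - 4
f''(x) = 24x^2 + 30x - 10
This is a quadratic in x. Use the discriminant to count real roots.
Discriminant = (30)^2 - 4 * 24 * (-10)
= 900 - (-960)
= 1860
Since discriminant > 0, f''(x) = 0 has 2 distinct real solutions.
A quadratic with two distinct real roots changes sign at each root, so concavity changes at both.
Number of inflection points: 2

2


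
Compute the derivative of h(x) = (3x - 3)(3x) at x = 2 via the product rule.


Let u(x) = 3x - 3 and v(x) = 3x
u'(x) = 3
v'(x) = 3
Product rule: h'(x) = u'(x)*v(x) + u(x)*v'(x)
= 3 * (3x) + (3x - 3) * 3
At x = 2:
u(2) = 3 * 2 - 3 = 3
v(2) = 3 * 2 + 0 = 6
h'(2) = 3 * 6 + 3 * 3
= 18 + 9
= 27

27


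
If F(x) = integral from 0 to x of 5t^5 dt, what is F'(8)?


By the Fundamental Theorem of Calculus (Part 1):
If F(x) = integral from 0 to x of f(t) dt, then F'(x) = f(x)
Here f(t) = 5t^5
So F'(x) = 5x^5
Evaluate at x = 8:
F'(8) = 5 * 8^5
= 5 * 32768
= 163840

163840


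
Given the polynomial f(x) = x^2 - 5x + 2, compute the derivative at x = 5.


Differentiate term by term using power and sum rules:
f(x) = x^2 - 5x + 2
f'(x) = 2x - 5
Substitute x = 5:
f'(5) = 2 * 5 - 5
= 10 - 5
= 5

5


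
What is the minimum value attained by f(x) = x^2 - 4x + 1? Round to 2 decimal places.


For a quadratic f(x) = ax^2 + bx + c with a > 0, the minimum is at the vertex.
Vertex x-coordinate: x = -b/(2a)
x = -(-4) / (2 * 1)
x = 4/2 = 2
Substitute back to find the minimum value:
f(2) = 1 * 2^2 - 4 * 2 + 1
= 4 - 8 + 1
= -3 = -3.00

-3.00


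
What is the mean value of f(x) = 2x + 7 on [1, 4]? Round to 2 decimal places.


Average value = 1/(b-a) * integral from a to b of f(x) dx
First compute the integral of 2x + 7:
F(x) = x^2 + 7x
F(4) = 1 * 16 + 7 * 4 = 44
F(1) = 1 * 1 + 7 * 1 = 8
Integral = 44 - 8 = 36
Average = 36 / (4 - 1) = 36 / 3
= 12 = 12.00

12.00


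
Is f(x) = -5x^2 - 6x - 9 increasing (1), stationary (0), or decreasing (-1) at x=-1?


Compute f'(x) to determine behavior:
f'(x) = -10x - 6
f'(-1) = -10 * (-1) - 6
= 10 - 6
= 4
Since f'(-1) > 0, the function is increasing (1)

1


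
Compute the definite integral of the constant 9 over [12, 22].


The integral of a constant k over [a, b] equals k * (b - a).
integral from 12 to 22 of 9 dx
= 9 * (22 - 12)
= 9 * 10
= 90

90


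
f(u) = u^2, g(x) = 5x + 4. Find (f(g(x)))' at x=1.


Using the chain rule: (f(g(x)))' = f'(g(x)) * g'(x)
First, find g(1):
g(1) = 5 * 1 + 4 = 9
Next, f'(u) = 2u
And g'(x) = 5
So f'(g(1)) * g'(1)
= 2 * 9 * 5
= 90

90


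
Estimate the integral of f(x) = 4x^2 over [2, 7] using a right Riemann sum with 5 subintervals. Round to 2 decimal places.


Right Riemann sum uses right endpoints of each subinterval.
Interval: [2, 7], n = 5
dx = (7 - 2) / 5 = 1
Right endpoints: [3, 4, 5, 6, 7]
f values: [36, 64, 100, 144, 196]
Sum = dx * (sum of f values)
= 1 * 540
= 540 = 540.00

540.00


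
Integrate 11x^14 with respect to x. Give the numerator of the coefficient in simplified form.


Apply the power rule for integration:
integral of ax^n dx = a/(n+1) * x^(n+1) + C
integral of 11x^14 dx
= 11/15 * x^15 + C
The coefficient in lowest terms is 11/15, and its numerator is 11

11


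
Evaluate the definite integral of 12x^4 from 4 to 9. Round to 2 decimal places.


Find the antiderivative of 12x^4:
F(x) = 12/5 * x^5
Apply the Fundamental Theorem of Calculus:
F(9) - F(4)
= 12/5 * 9^5 - 12/5 * 4^5
= 12/5 * (59049 - 1024)
= 12/5 * 58025
= 139260 = 139260.00

139260.00


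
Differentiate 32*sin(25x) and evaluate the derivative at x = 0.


Apply the chain rule to differentiate 32*sin(25x):
d/dx [32*sin(25x)]
= 32 * cos(25x) * d/dx(25x)
= 32 * 25 * cos(25x)
= 800 * cos(25x)
Evaluate at x = 0:
= 800 * cos(0)
= 800 * 1
= 800

800


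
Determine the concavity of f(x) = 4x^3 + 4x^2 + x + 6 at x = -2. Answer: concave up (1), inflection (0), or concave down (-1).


Concavity is determined by the sign of f''(x).
f(x) = 4x^3 + 4x^2 + x + 6
f'(x) = 12x^2 + 8x + 1
f''(x) = 24x + 8
f''(-2) = 24 * (-2) + 8
= -48 + 8
= -40
Since f''(-2) < 0, the function is concave down (-1)

-1


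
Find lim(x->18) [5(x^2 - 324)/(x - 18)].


Direct substitution gives 0/0, so we factor the numerator.
Factor: 5(x^2 - 324) = 5 * (x - 18)(x + 18)
Cancel the common factor (x - 18):
5(x^2 - 324)/(x - 18) = 5 * (x + 18)
Now substitute x = 18:
= 5 * (18 + 18) = 180

180


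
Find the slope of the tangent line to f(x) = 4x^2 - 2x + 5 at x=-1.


The slope of the tangent line equals f'(x) at the point.
f(x) = 4x^2 - 2x + 5
f'(x) = 8x - 2
At x = -1:
f'(-1) = 8 * (-1) - 2
= -8 - 2
= -10

-10


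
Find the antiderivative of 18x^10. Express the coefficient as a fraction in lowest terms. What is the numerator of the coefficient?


Apply the power rule for integration:
integral of ax^n dx = a/(n+1) * x^(n+1) + C
integral of 18x^10 dx
= 18/11 * x^11 + C
The coefficient in lowest terms is 18/11, and its numerator is 18

18


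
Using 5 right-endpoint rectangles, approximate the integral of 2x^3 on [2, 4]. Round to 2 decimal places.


Right Riemann sum uses right endpoints of each subinterval.
Interval: [2, 4], n = 5
dx = (4 - 2) / 5 = 2/5
Right endpoints: [12/5, 14/5, 16/5, 18/5, 4]
f values: [3456/125, 5488/125, 8192/125, 11664/125, 128]
Sum = dx * (sum of f values)
= 2/5 * 1792/5
= 3584/25 = 143.36

143.36


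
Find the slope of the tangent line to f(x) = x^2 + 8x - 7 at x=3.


The slope of the tangent line equals f'(x) at the point.
f(x) = x^2 + 8x - 7
f'(x) = 2x + 8
At x = 3:
f'(3) = 2 * 3 + 8
= 6 + 8
= 14

14


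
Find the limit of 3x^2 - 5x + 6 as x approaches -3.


Since polynomials are continuous, we use direct substitution.
lim(x->-3) of 3x^2 - 5x + 6
= 3 * (-3)^2 - 5 * (-3) + 6
= 27 + 15 + 6
= 48

48


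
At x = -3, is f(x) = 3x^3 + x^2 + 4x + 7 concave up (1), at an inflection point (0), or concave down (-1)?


Concavity is determined by the sign of f''(x).
f(x) = 3x^3 + x^2 + 4x + 7
f'(x) = 9x^2 + 2x + 4
f''(x) = 18x + 2
f''(-3) = 18 * (-3) + 2
= -54 + 2
= -52
Since f''(-3) < 0, the function is concave down (-1)

-1


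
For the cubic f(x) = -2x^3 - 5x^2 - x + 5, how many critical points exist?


Find where f'(x) = 0:
f(x) = -2x^3 - 5x^2 - x + 5
f'(x) = -6x^2 - 10x - 1
This is a quadratic in x. Use the discriminant to count real roots.
Discriminant = (-10)^2 - 4 * (-6) * (-1)
= 100 - 24
= 76
Since discriminant > 0, f'(x) = 0 has 2 real solutions.
Number of critical points: 2

2


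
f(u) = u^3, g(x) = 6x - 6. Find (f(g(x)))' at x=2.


Using the chain rule: (f(g(x)))' = f'(g(x)) * g'(x)
First, find g(2):
g(2) = 6 * 2 - 6 = 6
Next, f'(u) = 3u^2
And g'(x) = 6
So f'(g(2)) * g'(2)
= 3 * 6^2 * 6
= 3 * 36 * 6
= 648

648


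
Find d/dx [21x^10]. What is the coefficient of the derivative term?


We apply the power rule: d/dx [ax^n] = a*n * x^(n-1)
d/dx [21x^10]
= 21 * 10 * x^(10-1)
= 210x^9
The coefficient is 210

210


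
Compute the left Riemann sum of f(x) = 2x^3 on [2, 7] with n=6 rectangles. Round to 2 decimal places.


Left Riemann sum uses left endpoints of each subinterval.
Interval: [2, 7], n = 6
dx = (7 - 2) / 6 = 5/6
Left endpoints: [2, 17/6, 11/3, 9/2, 16/3, 37/6]
f values: [16, 4913/108, 2662/27, 729/4, 8192/27, 50653/108]
Sum = dx * (sum of f values)
= 5/6 * 4459/4
= 22295/24 ≈ 928.96

928.96


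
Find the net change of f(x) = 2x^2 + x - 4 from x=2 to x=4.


Net change = f(b) - f(a)
f(x) = 2x^2 + x - 4
Compute f(4):
f(4) = 2 * 4^2 + 1 * 4 - 4
= 32 + 4 - 4
= 32
Compute f(2):
f(2) = 2 * 2^2 + 1 * 2 - 4
= 8 + 2 - 4
= 6
Net change = 32 - 6 = 26

26


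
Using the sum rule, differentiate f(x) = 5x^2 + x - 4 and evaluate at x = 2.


Differentiate term by term using power and sum rules:
f(x) = 5x^2 + x - 4
f'(x) = 10x + 1
Substitute x = 2:
f'(2) = 10 * 2 + 1
= 20 + 1
= 21

21


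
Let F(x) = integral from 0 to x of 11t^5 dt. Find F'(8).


By the Fundamental Theorem of Calculus (Part 1):
If F(x) = integral from 0 to x of f(t) dt, then F'(x) = f(x)
Here f(t) = 11t^5
So F'(x) = 11x^5
Evaluate at x = 8:
F'(8) = 11 * 8^5
= 11 * 32768
= 360448

360448


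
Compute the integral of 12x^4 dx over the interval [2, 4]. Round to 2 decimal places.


Find the antiderivative of 12x^4:
F(x) = 12/5 * x^5
Apply the Fundamental Theorem of Calculus:
F(4) - F(2)
= 12/5 * 4^5 - 12/5 * 2^5
= 12/5 * (1024 - 32)
= 12/5 * 992
= 11904/5 = 2380.80

2380.80


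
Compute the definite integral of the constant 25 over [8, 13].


The integral of a constant k over [a, b] equals k * (b - a).
integral from 8 to 13 of 25 dx
= 25 * (13 - 8)
= 25 * 5
= 125

125


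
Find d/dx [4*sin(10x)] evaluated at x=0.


Apply the chain rule to differentiate 4*sin(10x):
d/dx [4*sin(10x)]
= 4 * cos(10x) * d/dx(10x)
= 4 * 10 * cos(10x)
= 40 * cos(10x)
Evaluate at x = 0:
= 40 * cos(0)
= 40 * 1
= 40

40


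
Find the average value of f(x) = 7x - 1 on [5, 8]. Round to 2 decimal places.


Average value = 1/(b-a) * integral from a to b of f(x) dx
First compute the integral of 7x - 1:
F(x) = (7/2)x^2 - x
F(8) = 7/2 * 64 - 1 * 8 = 216
F(5) = 7/2 * 25 - 1 * 5 = 165/2
Integral = 216 - 165/2 = 267/2
Average = (267/2) / (8 - 5) = (267/2) / 3
= 89/2 = 44.50

44.50


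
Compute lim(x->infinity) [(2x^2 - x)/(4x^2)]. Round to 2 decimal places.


For limits at infinity with equal-degree polynomials,
we compare leading coefficients.
Numerator leading term: 2x^2
Denominator leading term: 4x^2
Divide both by x^2:
lim = (2 - 1/x) / (4)
As x -> infinity, the 1/x and 1/x^2 terms vanish:
= 2/4 = 1/2 = 0.50

0.50


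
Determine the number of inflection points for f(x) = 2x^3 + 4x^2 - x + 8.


Inflection points occur where f''(x) = 0 and concavity changes.
f(x) = 2x^3 + 4x^2 - x + 8
f'(x) = 6x^2 + 8x - 1
f''(x) = 12x + 8
Set f''(x) = 0:
12x + 8 = 0
x = -8 / 12 = -2/3
Since f''(x) is linear (degree 1), it changes sign at this point.
Therefore there is exactly 1 inflection point.

1


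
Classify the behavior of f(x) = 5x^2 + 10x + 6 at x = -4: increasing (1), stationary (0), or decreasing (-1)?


Compute f'(x) to determine behavior:
f'(x) = 10x + 10
f'(-4) = 10 * (-4) + 10
= -40 + 10
= -30
Since f'(-4) < 0, the function is decreasing (-1)

-1


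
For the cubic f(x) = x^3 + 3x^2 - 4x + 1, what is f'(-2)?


Differentiate f(x) = x^3 + 3x^2 - 4x + 1 term by term:
f'(x) = 3x^2 + 6x - 4
Substitute x = -2:
f'(-2) = 3 * (-2)^2 + 6 * (-2) - 4
= 12 - 12 - 4
= -4

-4


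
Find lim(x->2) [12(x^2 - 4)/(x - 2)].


Direct substitution gives 0/0, so we factor the numerator.
Factor: 12(x^2 - 4) = 12 * (x - 2)(x + 2)
Cancel the common factor (x - 2):
12(x^2 - 4)/(x - 2) = 12 * (x + 2)
Now substitute x = 2:
= 12 * (2 + 2) = 48

48


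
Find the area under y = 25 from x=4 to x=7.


The area under a constant function y = 25 is a rectangle.
Width = 7 - 4 = 3
Height = 25
Area = width * height
= 3 * 25
= 75

75


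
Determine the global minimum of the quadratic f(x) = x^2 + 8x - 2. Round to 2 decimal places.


For a quadratic f(x) = ax^2 + bx + c with a > 0, the minimum is at the vertex.
Vertex x-coordinate: x = -b/(2a)
x = -(8) / (2 * 1)
x = -8/2 = -4
Substitute back to find the minimum value:
f(-4) = 1 * (-4)^2 + 8 * (-4) - 2
= 16 - 32 - 2
= -18 = -18.00

-18.00


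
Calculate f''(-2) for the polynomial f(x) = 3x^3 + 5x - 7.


First derivative:
f'(x) = 9x^2 + 5
Second derivative:
f''(x) = 18x
Substitute x = -2:
f''(-2) = 18 * (-2) + 0
= -36 + 0
= -36

-36


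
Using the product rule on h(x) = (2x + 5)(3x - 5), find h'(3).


Let u(x) = 2x + 5 and v(x) = 3x - 5
u'(x) = 2
v'(x) = 3
Product rule: h'(x) = u'(x)*v(x) + u(x)*v'(x)
= 2 * (3x - 5) + (2x + 5) * 3
At x = 3:
u(3) = 2 * 3 + 5 = 11
v(3) = 3 * 3 - 5 = 4
h'(3) = 2 * 4 + 11 * 3
= 8 + 33
= 41

41


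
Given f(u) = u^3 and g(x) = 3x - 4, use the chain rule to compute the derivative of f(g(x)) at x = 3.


Using the chain rule: (f(g(x)))' = f'(g(x)) * g'(x)
First, find g(3):
g(3) = 3 * 3 - 4 = 5
Next, f'(u) = 3u^2
And g'(x) = 3
So f'(g(3)) * g'(3)
= 3 * 5^2 * 3
= 3 * 25 * 3
= 225

225


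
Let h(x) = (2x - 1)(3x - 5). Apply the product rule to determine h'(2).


Let u(x) = 2x - 1 and v(x) = 3x - 5
u'(x) = 2
v'(x) = 3
Product rule: h'(x) = u'(x)*v(x) + u(x)*v'(x)
= 2 * (3x - 5) + (2x - 1) * 3
At x = 2:
u(2) = 2 * 2 - 1 = 3
v(2) = 3 * 2 - 5 = 1
h'(2) = 2 * 1 + 3 * 3
= 2 + 9
= 11

11


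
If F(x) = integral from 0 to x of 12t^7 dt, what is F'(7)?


By the Fundamental Theorem of Calculus (Part 1):
If F(x) = integral from 0 to x of f(t) dt, then F'(x) = f(x)
Here f(t) = 12t^7
So F'(x) = 12x^7
Evaluate at x = 7:
F'(7) = 12 * 7^7
= 12 * 823543
= 9882516

9882516


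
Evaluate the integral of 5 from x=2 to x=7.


The integral of a constant k over [a, b] equals k * (b - a).
integral from 2 to 7 of 5 dx
= 5 * (7 - 2)
= 5 * 5
= 25

25


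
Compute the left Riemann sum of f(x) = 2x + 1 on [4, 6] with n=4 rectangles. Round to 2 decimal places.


Left Riemann sum uses left endpoints of each subinterval.
Interval: [4, 6], n = 4
dx = (6 - 4) / 4 = 1/2
Left endpoints: [4, 9/2, 5, 11/2]
f values: [9, 10, 11, 12]
Sum = dx * (sum of f values)
= 1/2 * 42
= 21 = 21.00

21.00


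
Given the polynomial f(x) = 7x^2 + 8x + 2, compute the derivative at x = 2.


Differentiate term by term using power and sum rules:
f(x) = 7x^2 + 8x + 2
f'(x) = 14x + 8
Substitute x = 2:
f'(2) = 14 * 2 + 8
= 28 + 8
= 36

36


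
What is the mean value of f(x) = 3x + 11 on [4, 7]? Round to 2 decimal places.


Average value = 1/(b-a) * integral from a to b of f(x) dx
First compute the integral of 3x + 11:
F(x) = (3/2)x^2 + 11x
F(7) = 3/2 * 49 + 11 * 7 = 301/2
F(4) = 3/2 * 16 + 11 * 4 = 68
Integral = 301/2 - 68 = 165/2
Average = (165/2) / (7 - 4) = (165/2) / 3
= 55/2 = 27.50

27.50


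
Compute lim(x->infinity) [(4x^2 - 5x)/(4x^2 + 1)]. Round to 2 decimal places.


For limits at infinity with equal-degree polynomials,
we compare leading coefficients.
Numerator leading term: 4x^2
Denominator leading term: 4x^2
Divide both by x^2:
lim = (4 - 5/x) / (4 + 1/x^2)
As x -> infinity, the 1/x and 1/x^2 terms vanish:
= 4/4 = 1 = 1.00

1.00


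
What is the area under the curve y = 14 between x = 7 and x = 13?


The area under a constant function y = 14 is a rectangle.
Width = 13 - 7 = 6
Height = 14
Area = width * height
= 6 * 14
= 84

84


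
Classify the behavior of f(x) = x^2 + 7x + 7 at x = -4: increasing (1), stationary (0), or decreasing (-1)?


Compute f'(x) to determine behavior:
f'(x) = 2x + 7
f'(-4) = 2 * (-4) + 7
= -8 + 7
= -1
Since f'(-4) < 0, the function is decreasing (-1)

-1


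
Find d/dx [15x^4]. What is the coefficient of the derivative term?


We apply the power rule: d/dx [ax^n] = a*n * x^(n-1)
d/dx [15x^4]
= 15 * 4 * x^(4-1)
= 60x^3
The coefficient is 60

60


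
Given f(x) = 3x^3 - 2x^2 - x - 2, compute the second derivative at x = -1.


First derivative:
f'(x) = 9x^2 - 4x - 1
Second derivative:
f''(x) = 18x - 4
Substitute x = -1:
f''(-1) = 18 * (-1) - 4
= -18 - 4
= -22

-22


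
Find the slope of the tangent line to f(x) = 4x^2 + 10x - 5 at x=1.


The slope of the tangent line equals f'(x) at the point.
f(x) = 4x^2 + 10x - 5
f'(x) = 8x + 10
At x = 1:
f'(1) = 8 * 1 + 10
= 8 + 10
= 18

18


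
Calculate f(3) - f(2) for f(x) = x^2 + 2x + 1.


Net change = f(b) - f(a)
f(x) = x^2 + 2x + 1
Compute f(3):
f(3) = 1 * 3^2 + 2 * 3 + 1
= 9 + 6 + 1
= 16
Compute f(2):
f(2) = 1 * 2^2 + 2 * 2 + 1
= 4 + 4 + 1
= 9
Net change = 16 - 9 = 7

7


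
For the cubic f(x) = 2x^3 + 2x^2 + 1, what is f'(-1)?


Differentiate f(x) = 2x^3 + 2x^2 + 1 term by term:
f'(x) = 6x^2 + 4x
Substitute x = -1:
f'(-1) = 6 * (-1)^2 + 4 * (-1) + 0
= 6 - 4 + 0
= 2

2


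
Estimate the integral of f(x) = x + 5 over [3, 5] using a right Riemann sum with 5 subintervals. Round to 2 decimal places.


Right Riemann sum uses right endpoints of each subinterval.
Interval: [3, 5], n = 5
dx = (5 - 3) / 5 = 2/5
Right endpoints: [17/5, 19/5, 21/5, 23/5, 5]
f values: [42/5, 44/5, 46/5, 48/5, 10]
Sum = dx * (sum of f values)
= 2/5 * 46
= 92/5 = 18.40

18.40


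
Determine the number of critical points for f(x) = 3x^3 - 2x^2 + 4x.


Find where f'(x) = 0:
f(x) = 3x^3 - 2x^2 + 4x
f'(x) = 9x^2 - 4x + 4
This is a quadratic in x. Use the discriminant to count real roots.
Discriminant = (-4)^2 - 4 * 9 * 4
= 16 - 144
= -128
Since discriminant < 0, f'(x) = 0 has no real solutions.
Number of critical points: 0

0


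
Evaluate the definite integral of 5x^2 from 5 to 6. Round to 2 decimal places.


Find the antiderivative of 5x^2:
F(x) = 5/3 * x^3
Apply the Fundamental Theorem of Calculus:
F(6) - F(5)
= 5/3 * 6^3 - 5/3 * 5^3
= 5/3 * (216 - 125)
= 5/3 * 91
= 455/3 ≈ 151.67

151.67


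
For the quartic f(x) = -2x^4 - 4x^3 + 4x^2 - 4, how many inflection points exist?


Inflection points occur where f''(x) = 0 and concavity changes.
f(x) = -2x^4 - 4x^3 + 4x^2 - 4
f'(x) = -8x^3 - 12x^2 + 8x
f''(x) = -24x^2 - 24x + 8
This is a quadratic in x. Use the discriminant to count real roots.
Discriminant = (-24)^2 - 4 * (-24) * 8
= 576 - (-768)
= 1344
Since discriminant > 0, f''(x) = 0 has 2 distinct real solutions.
A quadratic with two distinct real roots changes sign at each root, so concavity changes at both.
Number of inflection points: 2

2


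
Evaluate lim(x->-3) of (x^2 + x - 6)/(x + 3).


Direct substitution gives 0/0, so we factor the numerator.
Factor: (x^2 + x - 6) = (x + 3)(x - 2)
Cancel the common factor (x + 3):
(x^2 + x - 6)/(x + 3) = (x - 2)
Now substitute x = -3:
= (-3) - (2) = -5

-5


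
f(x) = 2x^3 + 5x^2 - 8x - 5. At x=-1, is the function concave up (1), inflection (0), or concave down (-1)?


Concavity is determined by the sign of f''(x).
f(x) = 2x^3 + 5x^2 - 8x - 5
f'(x) = 6x^2 + 10x - 8
f''(x) = 12x + 10
f''(-1) = 12 * (-1) + 10
= -12 + 10
= -2
Since f''(-1) < 0, the function is concave down (-1)

-1


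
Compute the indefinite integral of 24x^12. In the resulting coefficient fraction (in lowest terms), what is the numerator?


Apply the power rule for integration:
integral of ax^n dx = a/(n+1) * x^(n+1) + C
integral of 24x^12 dx
= 24/13 * x^13 + C
The coefficient in lowest terms is 24/13, and its numerator is 24

24


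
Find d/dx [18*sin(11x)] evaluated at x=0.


Apply the chain rule to differentiate 18*sin(11x):
d/dx [18*sin(11x)]
= 18 * cos(11x) * d/dx(11x)
= 18 * 11 * cos(11x)
= 198 * cos(11x)
Evaluate at x = 0:
= 198 * cos(0)
= 198 * 1
= 198

198


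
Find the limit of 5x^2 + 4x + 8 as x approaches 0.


Since polynomials are continuous, we use direct substitution.
lim(x->0) of 5x^2 + 4x + 8
= 5 * 0^2 + 4 * 0 + 8
= 0 + 0 + 8
= 8

8


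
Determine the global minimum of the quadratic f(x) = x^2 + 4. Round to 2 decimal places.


For a quadratic f(x) = ax^2 + bx + c with a > 0, the minimum is at the vertex.
Vertex x-coordinate: x = -b/(2a)
x = -(0) / (2 * 1)
x = 0/2 = 0
Substitute back to find the minimum value:
f(0) = 1 * 0^2 + 0 * 0 + 4
= 0 + 0 + 4
= 4 = 4.00

4.00


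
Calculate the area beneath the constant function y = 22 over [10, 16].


The area under a constant function y = 22 is a rectangle.
Width = 16 - 10 = 6
Height = 22
Area = width * height
= 6 * 22
= 132

132


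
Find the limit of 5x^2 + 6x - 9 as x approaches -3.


Since polynomials are continuous, we use direct substitution.
lim(x->-3) of 5x^2 + 6x - 9
= 5 * (-3)^2 + 6 * (-3) - 9
= 45 - 18 - 9
= 18

18


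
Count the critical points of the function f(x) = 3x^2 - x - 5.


Find where f'(x) = 0:
f'(x) = 6x - 1
Set f'(x) = 0:
6x - 1 = 0
x = 1 / 6 = 1/6
This is a linear equation in x, so there is exactly one solution.
Number of critical points: 1

1


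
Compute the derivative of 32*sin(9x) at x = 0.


Apply the chain rule to differentiate 32*sin(9x):
d/dx [32*sin(9x)]
= 32 * cos(9x) * d/dx(9x)
= 32 * 9 * cos(9x)
= 288 * cos(9x)
Evaluate at x = 0:
= 288 * cos(0)
= 288 * 1
= 288

288


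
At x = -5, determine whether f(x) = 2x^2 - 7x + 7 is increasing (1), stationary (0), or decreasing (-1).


Compute f'(x) to determine behavior:
f'(x) = 4x - 7
f'(-5) = 4 * (-5) - 7
= -20 - 7
= -27
Since f'(-5) < 0, the function is decreasing (-1)

-1


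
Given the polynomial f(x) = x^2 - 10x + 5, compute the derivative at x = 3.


Differentiate term by term using power and sum rules:
f(x) = x^2 - 10x + 5
f'(x) = 2x - 10
Substitute x = 3:
f'(3) = 2 * 3 - 10
= 6 - 10
= -4

-4


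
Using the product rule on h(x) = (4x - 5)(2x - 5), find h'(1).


Let u(x) = 4x - 5 and v(x) = 2x - 5
u'(x) = 4
v'(x) = 2
Product rule: h'(x) = u'(x)*v(x) + u(x)*v'(x)
= 4 * (2x - 5) + (4x - 5) * 2
At x = 1:
u(1) = 4 * 1 - 5 = -1
v(1) = 2 * 1 - 5 = -3
h'(1) = 4 * (-3) + (-1) * 2
= -12 - 2
= -14

-14


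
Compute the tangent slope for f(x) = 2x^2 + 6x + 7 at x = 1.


The slope of the tangent line equals f'(x) at the point.
f(x) = 2x^2 + 6x + 7
f'(x) = 4x + 6
At x = 1:
f'(1) = 4 * 1 + 6
= 4 + 6
= 10

10


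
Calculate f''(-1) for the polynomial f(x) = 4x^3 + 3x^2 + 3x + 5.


First derivative:
f'(x) = 12x^2 + 6x + 3
Second derivative:
f''(x) = 24x + 6
Substitute x = -1:
f''(-1) = 24 * (-1) + 6
= -24 + 6
= -18

-18


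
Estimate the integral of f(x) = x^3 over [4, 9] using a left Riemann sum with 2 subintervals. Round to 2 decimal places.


Left Riemann sum uses left endpoints of each subinterval.
Interval: [4, 9], n = 2
dx = (9 - 4) / 2 = 5/2
Left endpoints: [4, 13/2]
f values: [64, 2197/8]
Sum = dx * (sum of f values)
= 5/2 * 2709/8
= 13545/16 ≈ 846.56

846.56


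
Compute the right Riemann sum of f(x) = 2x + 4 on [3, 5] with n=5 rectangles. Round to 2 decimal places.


Right Riemann sum uses right endpoints of each subinterval.
Interval: [3, 5], n = 5
dx = (5 - 3) / 5 = 2/5
Right endpoints: [17/5, 19/5, 21/5, 23/5, 5]
f values: [54/5, 58/5, 62/5, 66/5, 14]
Sum = dx * (sum of f values)
= 2/5 * 62
= 124/5 = 24.80

24.80


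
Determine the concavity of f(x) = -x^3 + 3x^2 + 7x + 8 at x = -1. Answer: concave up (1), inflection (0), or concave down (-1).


Concavity is determined by the sign of f''(x).
f(x) = -x^3 + 3x^2 + 7x + 8
f'(x) = -3x^2 + 6x + 7
f''(x) = -6x + 6
f''(-1) = -6 * (-1) + 6
= 6 + 6
= 12
Since f''(-1) > 0, the function is concave up (1)

1


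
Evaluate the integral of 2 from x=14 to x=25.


The integral of a constant k over [a, b] equals k * (b - a).
integral from 14 to 25 of 2 dx
= 2 * (25 - 14)
= 2 * 11
= 22

22


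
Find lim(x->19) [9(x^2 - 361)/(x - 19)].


Direct substitution gives 0/0, so we factor the numerator.
Factor: 9(x^2 - 361) = 9 * (x - 19)(x + 19)
Cancel the common factor (x - 19):
9(x^2 - 361)/(x - 19) = 9 * (x + 19)
Now substitute x = 19:
= 9 * (19 + 19) = 342

342


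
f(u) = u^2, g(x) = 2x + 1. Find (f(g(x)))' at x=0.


Using the chain rule: (f(g(x)))' = f'(g(x)) * g'(x)
First, find g(0):
g(0) = 2 * 0 + 1 = 1
Next, f'(u) = 2u
And g'(x) = 2
So f'(g(0)) * g'(0)
= 2 * 1 * 2
= 4

4


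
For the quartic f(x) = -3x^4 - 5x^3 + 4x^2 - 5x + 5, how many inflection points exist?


Inflection points occur where f''(x) = 0 and concavity changes.
f(x) = -3x^4 - 5x^3 + 4x^2 - 5x + 5
f'(x) = -12x^3 - 15x^2 + 8x - 5
f''(x) = -36x^2 - 30x + 8
This is a quadratic in x. Use the discriminant to count real roots.
Discriminant = (-30)^2 - 4 * (-36) * 8
= 900 - (-1152)
= 2052
Since discriminant > 0, f''(x) = 0 has 2 distinct real solutions.
A quadratic with two distinct real roots changes sign at each root, so concavity changes at both.
Number of inflection points: 2

2
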